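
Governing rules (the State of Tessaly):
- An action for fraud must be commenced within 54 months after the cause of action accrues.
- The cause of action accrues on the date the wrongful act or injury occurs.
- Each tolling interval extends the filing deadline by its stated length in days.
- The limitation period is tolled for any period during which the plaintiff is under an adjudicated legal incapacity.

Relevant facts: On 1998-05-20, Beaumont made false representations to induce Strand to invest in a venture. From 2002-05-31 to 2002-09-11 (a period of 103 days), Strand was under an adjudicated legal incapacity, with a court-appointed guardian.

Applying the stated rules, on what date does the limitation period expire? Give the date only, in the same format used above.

2003-03-03

The limitation period began to run on 1998-05-20.
54 months from 1998-05-20 is 2002-11-20.
Because the plaintiff's legal incapacity ran from 2002-05-31 to 2002-09-11, the deadline is extended by 103 days to 2003-03-03.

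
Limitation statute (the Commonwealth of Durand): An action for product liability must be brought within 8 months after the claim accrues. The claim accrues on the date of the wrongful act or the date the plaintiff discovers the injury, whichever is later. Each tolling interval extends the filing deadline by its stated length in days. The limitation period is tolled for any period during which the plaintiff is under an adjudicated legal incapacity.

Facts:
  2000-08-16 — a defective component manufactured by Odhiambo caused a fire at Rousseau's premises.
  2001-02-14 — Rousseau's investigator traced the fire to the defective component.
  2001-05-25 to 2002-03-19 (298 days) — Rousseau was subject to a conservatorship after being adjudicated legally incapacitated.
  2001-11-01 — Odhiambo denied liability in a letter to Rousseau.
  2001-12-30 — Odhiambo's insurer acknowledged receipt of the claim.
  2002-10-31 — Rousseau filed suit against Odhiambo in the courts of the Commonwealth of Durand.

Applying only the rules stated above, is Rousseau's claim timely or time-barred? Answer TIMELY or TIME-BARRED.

TIME-BARRED

Taking the later of the act (2000-08-16) and discovery (2001-02-14), the claim accrued on 2001-02-14.
Adding the 8 months base period to 2001-02-14 gives a deadline of 2001-10-14, before any tolling.
The period was tolled for 298 days by the plaintiff's legal incapacity (2001-05-25 to 2002-03-19), pushing the deadline to 2002-08-08.
The other events in the timeline have no effect on the limitation period under the stated rules.
Rousseau filed on 2002-10-31, after the 2002-08-08 deadline, so the action is time-barred.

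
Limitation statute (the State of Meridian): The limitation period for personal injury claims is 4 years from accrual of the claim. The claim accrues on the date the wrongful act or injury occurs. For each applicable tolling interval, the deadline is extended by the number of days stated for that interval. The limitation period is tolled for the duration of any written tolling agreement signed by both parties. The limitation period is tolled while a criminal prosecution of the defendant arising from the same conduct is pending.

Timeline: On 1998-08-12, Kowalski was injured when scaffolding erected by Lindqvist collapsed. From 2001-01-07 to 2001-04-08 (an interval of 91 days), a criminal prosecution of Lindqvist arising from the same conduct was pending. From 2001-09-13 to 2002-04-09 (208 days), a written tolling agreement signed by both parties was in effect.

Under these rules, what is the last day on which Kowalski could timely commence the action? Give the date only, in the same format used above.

The claim accrued on 1998-08-12, the date of the act.
Adding the 4 years base period to 1998-08-12 gives a deadline of 2002-08-12, before any tolling.
The pending criminal prosecution from 2001-01-07 to 2001-04-08 tolled the period for 91 days, extending the deadline to 2002-11-11.
The period was tolled for 208 days by the written tolling agreement (2001-09-13 to 2002-04-09), pushing the deadline to 2003-06-07.

2003-06-07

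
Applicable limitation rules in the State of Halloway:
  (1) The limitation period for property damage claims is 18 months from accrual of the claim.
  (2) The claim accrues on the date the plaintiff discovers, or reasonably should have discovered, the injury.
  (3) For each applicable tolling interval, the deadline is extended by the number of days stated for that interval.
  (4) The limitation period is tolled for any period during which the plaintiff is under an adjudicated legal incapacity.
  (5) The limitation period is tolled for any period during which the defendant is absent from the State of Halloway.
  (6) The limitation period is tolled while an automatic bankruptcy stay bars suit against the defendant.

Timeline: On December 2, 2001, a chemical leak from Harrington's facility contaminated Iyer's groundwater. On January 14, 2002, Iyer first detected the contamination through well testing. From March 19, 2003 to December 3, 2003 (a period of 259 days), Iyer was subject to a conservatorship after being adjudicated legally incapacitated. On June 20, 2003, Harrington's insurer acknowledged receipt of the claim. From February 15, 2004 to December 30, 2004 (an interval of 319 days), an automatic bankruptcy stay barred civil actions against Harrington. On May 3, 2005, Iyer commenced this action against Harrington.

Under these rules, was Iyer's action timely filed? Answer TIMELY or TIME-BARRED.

Under the discovery rule, the claim accrued on January 14, 2002, when Iyer discovered the injury — not on the December 2, 2001 date of the underlying act.
Adding the 18 months base period to January 14, 2002 gives a deadline of July 14, 2003, before any tolling.
The period was tolled for 259 days by the plaintiff's legal incapacity (March 19, 2003 to December 3, 2003), pushing the deadline to March 29, 2004.
The period was tolled for 319 days by the automatic bankruptcy stay (February 15, 2004 to December 30, 2004), pushing the deadline to February 11, 2005.
None of the other events listed affects the running of the period under the stated rules.
Iyer filed on May 3, 2005, after the February 11, 2005 deadline, so the action is time-barred.

TIME-BARRED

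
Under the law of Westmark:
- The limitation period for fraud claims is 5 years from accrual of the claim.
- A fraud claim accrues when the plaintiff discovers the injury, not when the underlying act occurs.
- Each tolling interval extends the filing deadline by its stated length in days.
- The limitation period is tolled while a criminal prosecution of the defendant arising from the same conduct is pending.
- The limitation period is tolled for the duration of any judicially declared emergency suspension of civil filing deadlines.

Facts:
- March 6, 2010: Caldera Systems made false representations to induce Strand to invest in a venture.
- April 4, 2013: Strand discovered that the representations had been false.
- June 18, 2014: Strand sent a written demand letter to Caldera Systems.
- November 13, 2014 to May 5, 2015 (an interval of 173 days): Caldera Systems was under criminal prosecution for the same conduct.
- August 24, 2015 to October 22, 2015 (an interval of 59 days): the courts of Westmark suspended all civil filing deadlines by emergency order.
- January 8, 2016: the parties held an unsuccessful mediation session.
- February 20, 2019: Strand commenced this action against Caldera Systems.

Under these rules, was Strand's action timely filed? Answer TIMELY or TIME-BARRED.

Accrual is tied to discovery, so the period began on April 4, 2013 rather than on March 6, 2010 when the act occurred.
The untolled deadline — 5 years after April 4, 2013 — is April 4, 2018.
The period was tolled for 173 days by the pending criminal prosecution (November 13, 2014 to May 5, 2015), pushing the deadline to September 24, 2018.
The period was tolled for 59 days by the emergency suspension of filing deadlines (August 24, 2015 to October 22, 2015), pushing the deadline to November 22, 2018.
Nothing else in the chronology tolls or restarts the period.
Filing on February 20, 2019 missed the November 22, 2018 deadline — the action is time-barred.

TIME-BARRED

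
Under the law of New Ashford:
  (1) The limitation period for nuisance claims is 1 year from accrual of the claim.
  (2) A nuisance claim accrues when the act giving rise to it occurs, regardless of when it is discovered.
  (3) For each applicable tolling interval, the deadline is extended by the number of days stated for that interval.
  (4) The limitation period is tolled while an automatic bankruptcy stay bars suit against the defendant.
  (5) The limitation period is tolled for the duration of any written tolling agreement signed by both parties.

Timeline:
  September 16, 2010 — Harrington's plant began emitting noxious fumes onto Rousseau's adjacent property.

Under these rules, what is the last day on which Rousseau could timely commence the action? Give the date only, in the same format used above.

The limitation period began to run on September 16, 2010.
1 year from September 16, 2010 is September 16, 2011.

September 16, 2011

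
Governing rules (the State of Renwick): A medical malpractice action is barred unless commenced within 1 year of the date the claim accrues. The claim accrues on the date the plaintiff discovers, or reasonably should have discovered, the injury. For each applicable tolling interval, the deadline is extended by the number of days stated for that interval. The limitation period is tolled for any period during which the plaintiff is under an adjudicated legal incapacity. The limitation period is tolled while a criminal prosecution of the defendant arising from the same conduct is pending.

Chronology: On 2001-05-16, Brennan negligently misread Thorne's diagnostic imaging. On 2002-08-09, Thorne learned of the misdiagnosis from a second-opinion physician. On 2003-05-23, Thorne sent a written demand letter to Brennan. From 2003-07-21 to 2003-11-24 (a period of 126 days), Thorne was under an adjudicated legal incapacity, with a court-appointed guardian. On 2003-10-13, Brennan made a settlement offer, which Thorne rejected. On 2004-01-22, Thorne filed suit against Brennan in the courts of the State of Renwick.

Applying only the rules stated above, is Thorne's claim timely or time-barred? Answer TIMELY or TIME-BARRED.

TIME-BARRED

Accrual is tied to discovery, so the period began on 2002-08-09 rather than on 2001-05-16 when the act occurred.
Adding the 1 year base period to 2002-08-09 gives a deadline of 2003-08-09, before any tolling.
The plaintiff's legal incapacity from 2003-07-21 to 2003-11-24 tolled the period for 126 days, extending the deadline to 2003-12-13.
None of the other events listed affects the running of the period under the stated rules.
Filing on 2004-01-22 missed the 2003-12-13 deadline — the action is time-barred.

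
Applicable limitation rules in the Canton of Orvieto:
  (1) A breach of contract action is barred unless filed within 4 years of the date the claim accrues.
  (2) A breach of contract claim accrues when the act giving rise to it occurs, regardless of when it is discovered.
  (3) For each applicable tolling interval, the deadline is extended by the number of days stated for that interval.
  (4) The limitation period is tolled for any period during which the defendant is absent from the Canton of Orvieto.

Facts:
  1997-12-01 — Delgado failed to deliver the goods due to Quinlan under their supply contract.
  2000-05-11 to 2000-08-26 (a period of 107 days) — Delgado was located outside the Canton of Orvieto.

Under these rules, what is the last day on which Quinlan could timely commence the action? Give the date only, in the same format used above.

The limitation period began to run on 1997-12-01.
4 years from 1997-12-01 is 2001-12-01.
The period was tolled for 107 days by the defendant's absence from the jurisdiction (2000-05-11 to 2000-08-26), pushing the deadline to 2002-03-18.

2002-03-18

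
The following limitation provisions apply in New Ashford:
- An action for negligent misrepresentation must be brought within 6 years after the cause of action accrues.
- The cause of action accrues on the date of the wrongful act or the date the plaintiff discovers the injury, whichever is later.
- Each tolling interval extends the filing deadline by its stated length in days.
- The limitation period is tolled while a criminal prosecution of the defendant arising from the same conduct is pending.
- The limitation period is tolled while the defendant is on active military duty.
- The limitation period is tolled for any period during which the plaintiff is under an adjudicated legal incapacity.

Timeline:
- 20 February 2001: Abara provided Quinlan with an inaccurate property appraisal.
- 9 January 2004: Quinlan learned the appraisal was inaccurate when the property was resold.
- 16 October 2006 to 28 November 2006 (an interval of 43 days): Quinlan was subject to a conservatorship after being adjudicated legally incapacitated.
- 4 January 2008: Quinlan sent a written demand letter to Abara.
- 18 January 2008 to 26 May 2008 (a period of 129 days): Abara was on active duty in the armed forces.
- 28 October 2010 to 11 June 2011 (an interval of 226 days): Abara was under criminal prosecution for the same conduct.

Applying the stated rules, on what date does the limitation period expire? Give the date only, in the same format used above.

Because discovery on 9 January 2004 post-dates the 20 February 2001 act, accrual under the later-of rule falls on 9 January 2004.
6 years from 9 January 2004 is 9 January 2010.
The period was tolled for 43 days by the plaintiff's legal incapacity (16 October 2006 to 28 November 2006), pushing the deadline to 21 February 2010.
Because the defendant's active military service ran from 18 January 2008 to 26 May 2008, the deadline is extended by 129 days to 30 June 2010.
By the time the pending criminal prosecution began on 28 October 2010, the limitation period had already expired on 30 June 2010; that interval cannot revive it.
The other events in the timeline have no effect on the limitation period under the stated rules.

30 June 2010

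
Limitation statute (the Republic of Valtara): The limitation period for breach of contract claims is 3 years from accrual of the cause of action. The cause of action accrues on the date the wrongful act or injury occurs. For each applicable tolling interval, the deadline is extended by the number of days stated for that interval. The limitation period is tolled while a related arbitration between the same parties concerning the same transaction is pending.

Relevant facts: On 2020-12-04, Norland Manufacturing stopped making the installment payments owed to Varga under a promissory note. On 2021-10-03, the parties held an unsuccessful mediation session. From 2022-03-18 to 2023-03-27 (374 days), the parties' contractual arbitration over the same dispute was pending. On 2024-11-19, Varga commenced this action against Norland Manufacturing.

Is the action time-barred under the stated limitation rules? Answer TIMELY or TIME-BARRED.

The claim accrued on 2020-12-04, when the wrongful act occurred.
3 years from 2020-12-04 is 2023-12-04.
The pending related arbitration from 2022-03-18 to 2023-03-27 tolled the period for 374 days, extending the deadline to 2024-12-12.
Nothing else in the chronology tolls or restarts the period.
The 2024-11-19 filing precedes the 2024-12-12 deadline; the claim is timely.

TIMELY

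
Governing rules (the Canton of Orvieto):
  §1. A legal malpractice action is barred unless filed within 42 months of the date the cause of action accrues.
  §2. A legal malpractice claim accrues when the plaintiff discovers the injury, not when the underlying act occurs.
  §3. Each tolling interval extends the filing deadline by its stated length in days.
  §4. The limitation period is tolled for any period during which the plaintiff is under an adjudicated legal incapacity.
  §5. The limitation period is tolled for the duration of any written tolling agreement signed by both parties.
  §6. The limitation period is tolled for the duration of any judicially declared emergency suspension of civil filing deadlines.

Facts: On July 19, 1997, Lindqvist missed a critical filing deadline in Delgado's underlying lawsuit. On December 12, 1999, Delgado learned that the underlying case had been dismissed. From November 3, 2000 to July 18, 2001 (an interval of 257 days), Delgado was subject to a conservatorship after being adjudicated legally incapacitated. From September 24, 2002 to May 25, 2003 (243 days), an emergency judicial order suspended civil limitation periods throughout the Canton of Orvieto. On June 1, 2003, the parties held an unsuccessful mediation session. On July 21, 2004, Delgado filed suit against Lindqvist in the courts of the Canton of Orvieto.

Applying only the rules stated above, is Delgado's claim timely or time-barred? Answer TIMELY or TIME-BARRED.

The claim did not accrue until Delgado discovered the injury on December 12, 1999; the July 19, 1997 act date does not start the clock under the stated rule.
Adding the 42 months base period to December 12, 1999 gives a deadline of June 12, 2003, before any tolling.
The plaintiff's legal incapacity from November 3, 2000 to July 18, 2001 tolled the period for 257 days, extending the deadline to February 24, 2004.
The emergency suspension of filing deadlines from September 24, 2002 to May 25, 2003 tolled the period for 243 days, extending the deadline to October 24, 2004.
The other events in the timeline have no effect on the limitation period under the stated rules.
Filing on July 21, 2004 beat the October 24, 2004 deadline — the action is timely.

TIMELY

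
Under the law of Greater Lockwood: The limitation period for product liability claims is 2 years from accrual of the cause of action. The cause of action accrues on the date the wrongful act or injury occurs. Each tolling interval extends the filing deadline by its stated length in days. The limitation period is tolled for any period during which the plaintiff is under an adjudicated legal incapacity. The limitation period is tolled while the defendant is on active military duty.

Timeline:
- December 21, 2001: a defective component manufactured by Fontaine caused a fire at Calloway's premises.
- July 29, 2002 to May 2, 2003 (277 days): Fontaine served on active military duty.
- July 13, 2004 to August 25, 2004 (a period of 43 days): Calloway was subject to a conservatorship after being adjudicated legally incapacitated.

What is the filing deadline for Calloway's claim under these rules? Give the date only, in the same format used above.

November 5, 2004

The cause of action accrued on December 21, 2001, the date of the act.
Adding the 2 years base period to December 21, 2001 gives a deadline of December 21, 2003, before any tolling.
The defendant's active military service from July 29, 2002 to May 2, 2003 tolled the period for 277 days, extending the deadline to September 23, 2004.
The period was tolled for 43 days by the plaintiff's legal incapacity (July 13, 2004 to August 25, 2004), pushing the deadline to November 5, 2004.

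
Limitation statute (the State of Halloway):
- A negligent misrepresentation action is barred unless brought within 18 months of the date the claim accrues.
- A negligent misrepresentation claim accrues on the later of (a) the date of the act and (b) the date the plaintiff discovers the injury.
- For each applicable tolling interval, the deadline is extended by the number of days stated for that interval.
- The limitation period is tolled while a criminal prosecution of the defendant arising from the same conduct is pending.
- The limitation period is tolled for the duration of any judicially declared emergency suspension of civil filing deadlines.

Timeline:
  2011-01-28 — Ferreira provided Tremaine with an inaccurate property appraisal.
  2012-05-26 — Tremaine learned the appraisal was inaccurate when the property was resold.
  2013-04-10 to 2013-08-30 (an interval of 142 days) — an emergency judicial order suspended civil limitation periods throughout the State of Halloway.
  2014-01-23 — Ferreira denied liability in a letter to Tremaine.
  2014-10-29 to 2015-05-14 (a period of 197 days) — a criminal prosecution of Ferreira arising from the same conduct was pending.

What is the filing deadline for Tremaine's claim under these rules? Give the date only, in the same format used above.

2014-04-17

Taking the later of the act (2011-01-28) and discovery (2012-05-26), the claim accrued on 2012-05-26.
Adding the 18 months base period to 2012-05-26 gives a deadline of 2013-11-26, before any tolling.
The period was tolled for 142 days by the emergency suspension of filing deadlines (2013-04-10 to 2013-08-30), pushing the deadline to 2014-04-17.
The pending criminal prosecution from 2014-10-29 to 2015-05-14 began after the period had already run on 2014-04-17, so it has no tolling effect.
None of the other events listed affects the running of the period under the stated rules.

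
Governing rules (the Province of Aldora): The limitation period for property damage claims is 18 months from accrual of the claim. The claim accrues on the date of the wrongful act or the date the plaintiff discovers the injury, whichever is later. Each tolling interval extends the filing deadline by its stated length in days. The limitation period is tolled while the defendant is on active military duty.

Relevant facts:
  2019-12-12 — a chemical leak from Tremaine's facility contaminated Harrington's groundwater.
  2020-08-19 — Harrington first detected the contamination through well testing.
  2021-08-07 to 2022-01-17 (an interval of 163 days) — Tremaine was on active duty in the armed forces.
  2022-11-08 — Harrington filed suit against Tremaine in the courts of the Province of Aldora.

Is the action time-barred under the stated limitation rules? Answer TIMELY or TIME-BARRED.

TIME-BARRED

The claim accrued on 2020-08-19 — the later of the 2019-12-12 act and the 2020-08-19 discovery.
The untolled deadline — 18 months after 2020-08-19 — is 2022-02-19.
Because the defendant's active military service ran from 2021-08-07 to 2022-01-17, the deadline is extended by 163 days to 2022-08-01.
The 2022-11-08 filing falls after the 2022-08-01 deadline; the claim is time-barred.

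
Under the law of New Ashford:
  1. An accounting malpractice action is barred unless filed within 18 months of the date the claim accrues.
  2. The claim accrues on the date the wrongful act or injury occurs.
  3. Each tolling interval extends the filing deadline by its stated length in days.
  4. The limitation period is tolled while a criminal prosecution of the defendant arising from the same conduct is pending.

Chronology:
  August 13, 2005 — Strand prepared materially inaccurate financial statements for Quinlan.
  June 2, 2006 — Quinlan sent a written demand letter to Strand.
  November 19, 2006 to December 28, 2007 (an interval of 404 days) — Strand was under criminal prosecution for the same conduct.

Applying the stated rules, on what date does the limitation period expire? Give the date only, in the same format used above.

March 23, 2008

The claim accrued on August 13, 2005, the date of the act.
Adding the 18 months base period to August 13, 2005 gives a deadline of February 13, 2007, before any tolling.
The pending criminal prosecution from November 19, 2006 to December 28, 2007 tolled the period for 404 days, extending the deadline to March 23, 2008.
Nothing else in the chronology tolls or restarts the period.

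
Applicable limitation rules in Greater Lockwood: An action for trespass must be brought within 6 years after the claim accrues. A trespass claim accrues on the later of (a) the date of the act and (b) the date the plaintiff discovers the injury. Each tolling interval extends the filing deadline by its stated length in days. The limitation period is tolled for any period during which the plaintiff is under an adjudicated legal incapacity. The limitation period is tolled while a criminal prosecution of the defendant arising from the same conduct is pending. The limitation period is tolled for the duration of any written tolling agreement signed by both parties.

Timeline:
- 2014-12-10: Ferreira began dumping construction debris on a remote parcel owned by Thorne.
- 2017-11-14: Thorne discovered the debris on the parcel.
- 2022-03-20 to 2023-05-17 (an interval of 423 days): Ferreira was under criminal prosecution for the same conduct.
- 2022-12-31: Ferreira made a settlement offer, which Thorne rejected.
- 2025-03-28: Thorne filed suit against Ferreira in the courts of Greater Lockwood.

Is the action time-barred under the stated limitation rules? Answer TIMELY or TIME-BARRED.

The claim accrued on 2017-11-14 — the later of the 2014-12-10 act and the 2017-11-14 discovery.
The untolled deadline — 6 years after 2017-11-14 — is 2023-11-14.
Because the pending criminal prosecution ran from 2022-03-20 to 2023-05-17, the deadline is extended by 423 days to 2025-01-10.
None of the other events listed affects the running of the period under the stated rules.
Filing on 2025-03-28 missed the 2025-01-10 deadline — the action is time-barred.

TIME-BARRED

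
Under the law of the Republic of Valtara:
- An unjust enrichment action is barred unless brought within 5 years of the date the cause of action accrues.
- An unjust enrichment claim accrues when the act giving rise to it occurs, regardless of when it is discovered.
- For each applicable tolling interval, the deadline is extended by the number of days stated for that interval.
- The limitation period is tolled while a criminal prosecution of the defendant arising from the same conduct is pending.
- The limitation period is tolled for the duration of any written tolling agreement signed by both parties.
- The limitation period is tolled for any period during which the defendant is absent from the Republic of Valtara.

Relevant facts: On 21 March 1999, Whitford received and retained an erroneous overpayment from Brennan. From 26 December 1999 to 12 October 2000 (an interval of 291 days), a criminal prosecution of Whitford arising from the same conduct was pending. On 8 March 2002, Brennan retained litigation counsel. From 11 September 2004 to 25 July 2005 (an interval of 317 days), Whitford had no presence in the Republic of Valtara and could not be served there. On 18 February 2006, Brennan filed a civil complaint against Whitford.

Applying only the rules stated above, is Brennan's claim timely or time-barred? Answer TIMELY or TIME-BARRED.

TIME-BARRED

The cause of action accrued on 21 March 1999, the date of the act.
5 years from 21 March 1999 is 21 March 2004.
The pending criminal prosecution from 26 December 1999 to 12 October 2000 tolled the period for 291 days, extending the deadline to 6 January 2005.
The period was tolled for 317 days by the defendant's absence from the jurisdiction (11 September 2004 to 25 July 2005), pushing the deadline to 19 November 2005.
The other events in the timeline have no effect on the limitation period under the stated rules.
The 18 February 2006 filing falls after the 19 November 2005 deadline; the claim is time-barred.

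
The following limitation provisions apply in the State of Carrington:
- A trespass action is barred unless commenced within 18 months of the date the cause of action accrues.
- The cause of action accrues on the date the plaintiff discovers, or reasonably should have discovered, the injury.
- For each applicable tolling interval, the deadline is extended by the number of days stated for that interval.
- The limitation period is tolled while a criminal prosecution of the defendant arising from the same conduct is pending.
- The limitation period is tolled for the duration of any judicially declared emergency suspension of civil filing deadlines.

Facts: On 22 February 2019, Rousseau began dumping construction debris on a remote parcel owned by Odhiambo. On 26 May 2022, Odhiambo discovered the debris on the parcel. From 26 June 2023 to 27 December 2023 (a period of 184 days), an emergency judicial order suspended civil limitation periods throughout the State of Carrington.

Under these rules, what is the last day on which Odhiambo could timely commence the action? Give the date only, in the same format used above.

28 May 2024

Accrual is tied to discovery, so the period began on 26 May 2022 rather than on 22 February 2019 when the act occurred.
Adding the 18 months base period to 26 May 2022 gives a deadline of 26 November 2023, before any tolling.
The emergency suspension of filing deadlines from 26 June 2023 to 27 December 2023 tolled the period for 184 days, extending the deadline to 28 May 2024.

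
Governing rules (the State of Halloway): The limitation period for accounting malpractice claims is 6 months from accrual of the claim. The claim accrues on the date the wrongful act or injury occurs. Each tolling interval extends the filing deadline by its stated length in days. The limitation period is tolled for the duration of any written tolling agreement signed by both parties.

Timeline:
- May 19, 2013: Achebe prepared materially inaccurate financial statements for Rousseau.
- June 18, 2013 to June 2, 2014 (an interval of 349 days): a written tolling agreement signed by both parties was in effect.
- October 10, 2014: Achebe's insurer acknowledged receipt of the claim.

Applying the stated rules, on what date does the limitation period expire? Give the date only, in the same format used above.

The claim accrued on May 19, 2013, the date of the act.
Adding the 6 months base period to May 19, 2013 gives a deadline of November 19, 2013, before any tolling.
The period was tolled for 349 days by the written tolling agreement (June 18, 2013 to June 2, 2014), pushing the deadline to November 3, 2014.
The other events in the timeline have no effect on the limitation period under the stated rules.

November 3, 2014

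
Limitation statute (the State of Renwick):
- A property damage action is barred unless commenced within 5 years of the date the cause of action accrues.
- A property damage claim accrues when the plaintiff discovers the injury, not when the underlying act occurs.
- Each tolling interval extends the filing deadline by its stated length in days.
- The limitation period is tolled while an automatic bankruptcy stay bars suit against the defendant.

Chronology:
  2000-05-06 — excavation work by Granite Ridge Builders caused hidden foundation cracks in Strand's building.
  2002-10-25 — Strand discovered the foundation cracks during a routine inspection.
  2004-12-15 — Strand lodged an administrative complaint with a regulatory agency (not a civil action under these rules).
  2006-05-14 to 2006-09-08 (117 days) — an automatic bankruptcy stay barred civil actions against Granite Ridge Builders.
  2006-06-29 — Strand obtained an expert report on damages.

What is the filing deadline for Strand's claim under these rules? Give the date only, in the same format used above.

2008-02-19

Under the discovery rule, the claim accrued on 2002-10-25, when Strand discovered the injury — not on the 2000-05-06 date of the underlying act.
The untolled deadline — 5 years after 2002-10-25 — is 2007-10-25.
Because the automatic bankruptcy stay ran from 2006-05-14 to 2006-09-08, the deadline is extended by 117 days to 2008-02-19.
Nothing else in the chronology tolls or restarts the period.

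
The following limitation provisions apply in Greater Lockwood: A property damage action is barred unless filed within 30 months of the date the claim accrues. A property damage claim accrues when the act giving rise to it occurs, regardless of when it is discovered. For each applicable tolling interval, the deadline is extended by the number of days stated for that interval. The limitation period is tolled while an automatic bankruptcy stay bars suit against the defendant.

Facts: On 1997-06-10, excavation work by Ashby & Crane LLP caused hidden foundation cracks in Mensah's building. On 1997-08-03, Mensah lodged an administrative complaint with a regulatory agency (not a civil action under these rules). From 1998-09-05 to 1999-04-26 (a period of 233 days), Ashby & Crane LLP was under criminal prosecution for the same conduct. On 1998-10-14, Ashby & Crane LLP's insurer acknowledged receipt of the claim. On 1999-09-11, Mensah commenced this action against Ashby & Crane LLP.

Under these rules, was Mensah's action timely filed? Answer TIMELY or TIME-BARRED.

The claim accrued on 1997-06-10, the date of the act.
30 months from 1997-06-10 is 1999-12-10.
No stated provision tolls the period for a criminal prosecution, so the interval from 1998-09-05 to 1999-04-26 has no effect on the deadline.
The other events in the timeline have no effect on the limitation period under the stated rules.
Filing on 1999-09-11 beat the 1999-12-10 deadline — the action is timely.

TIMELY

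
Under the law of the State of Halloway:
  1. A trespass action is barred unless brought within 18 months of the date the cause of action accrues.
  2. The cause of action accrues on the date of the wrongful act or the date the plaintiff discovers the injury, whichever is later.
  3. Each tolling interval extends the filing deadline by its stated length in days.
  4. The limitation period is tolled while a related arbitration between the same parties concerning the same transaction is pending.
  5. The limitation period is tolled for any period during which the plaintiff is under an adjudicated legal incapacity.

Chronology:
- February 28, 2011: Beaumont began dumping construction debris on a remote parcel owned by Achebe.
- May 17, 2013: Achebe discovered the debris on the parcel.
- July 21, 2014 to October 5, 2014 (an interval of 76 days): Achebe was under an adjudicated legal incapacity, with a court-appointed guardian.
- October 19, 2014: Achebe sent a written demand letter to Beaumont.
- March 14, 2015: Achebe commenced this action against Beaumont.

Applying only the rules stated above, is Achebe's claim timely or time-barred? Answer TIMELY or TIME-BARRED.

TIME-BARRED

Taking the later of the act (February 28, 2011) and discovery (May 17, 2013), the claim accrued on May 17, 2013.
18 months from May 17, 2013 is November 17, 2014.
The period was tolled for 76 days by the plaintiff's legal incapacity (July 21, 2014 to October 5, 2014), pushing the deadline to February 1, 2015.
The other events in the timeline have no effect on the limitation period under the stated rules.
The March 14, 2015 filing falls after the February 1, 2015 deadline; the claim is time-barred.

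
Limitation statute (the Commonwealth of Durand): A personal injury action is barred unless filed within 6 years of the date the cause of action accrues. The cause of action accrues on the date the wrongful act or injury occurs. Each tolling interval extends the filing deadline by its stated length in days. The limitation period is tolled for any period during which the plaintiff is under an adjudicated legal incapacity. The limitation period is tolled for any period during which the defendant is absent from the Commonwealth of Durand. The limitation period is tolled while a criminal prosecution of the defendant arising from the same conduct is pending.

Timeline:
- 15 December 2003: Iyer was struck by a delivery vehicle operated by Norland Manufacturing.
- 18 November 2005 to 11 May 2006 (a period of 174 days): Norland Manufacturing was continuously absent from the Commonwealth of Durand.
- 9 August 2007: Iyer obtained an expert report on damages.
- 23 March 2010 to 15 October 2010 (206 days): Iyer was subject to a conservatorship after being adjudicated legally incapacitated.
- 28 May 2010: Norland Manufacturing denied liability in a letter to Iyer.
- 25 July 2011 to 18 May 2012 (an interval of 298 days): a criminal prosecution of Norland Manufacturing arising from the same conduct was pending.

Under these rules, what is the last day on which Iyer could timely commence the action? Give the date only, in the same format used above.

30 December 2010

The cause of action accrued on 15 December 2003, the date of the act.
The untolled deadline — 6 years after 15 December 2003 — is 15 December 2009.
Because the defendant's absence from the jurisdiction ran from 18 November 2005 to 11 May 2006, the deadline is extended by 174 days to 7 June 2010.
Because the plaintiff's legal incapacity ran from 23 March 2010 to 15 October 2010, the deadline is extended by 206 days to 30 December 2010.
The pending criminal prosecution starting 25 July 2011 came too late — the period had run on 30 December 2010 — and so does not extend the deadline.
Nothing else in the chronology tolls or restarts the period.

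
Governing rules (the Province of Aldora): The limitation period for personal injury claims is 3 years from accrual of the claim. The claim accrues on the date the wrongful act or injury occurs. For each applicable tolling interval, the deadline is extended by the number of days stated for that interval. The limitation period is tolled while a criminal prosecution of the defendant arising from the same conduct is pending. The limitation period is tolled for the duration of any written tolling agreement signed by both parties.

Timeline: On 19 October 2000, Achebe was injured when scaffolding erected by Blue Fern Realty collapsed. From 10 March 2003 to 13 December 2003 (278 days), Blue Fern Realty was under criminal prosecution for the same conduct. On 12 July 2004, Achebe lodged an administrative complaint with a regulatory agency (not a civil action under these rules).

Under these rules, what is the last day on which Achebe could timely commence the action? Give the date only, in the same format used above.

23 July 2004

The claim accrued on 19 October 2000, when the wrongful act occurred.
Adding the 3 years base period to 19 October 2000 gives a deadline of 19 October 2003, before any tolling.
Because the pending criminal prosecution ran from 10 March 2003 to 13 December 2003, the deadline is extended by 278 days to 23 July 2004.
The other events in the timeline have no effect on the limitation period under the stated rules.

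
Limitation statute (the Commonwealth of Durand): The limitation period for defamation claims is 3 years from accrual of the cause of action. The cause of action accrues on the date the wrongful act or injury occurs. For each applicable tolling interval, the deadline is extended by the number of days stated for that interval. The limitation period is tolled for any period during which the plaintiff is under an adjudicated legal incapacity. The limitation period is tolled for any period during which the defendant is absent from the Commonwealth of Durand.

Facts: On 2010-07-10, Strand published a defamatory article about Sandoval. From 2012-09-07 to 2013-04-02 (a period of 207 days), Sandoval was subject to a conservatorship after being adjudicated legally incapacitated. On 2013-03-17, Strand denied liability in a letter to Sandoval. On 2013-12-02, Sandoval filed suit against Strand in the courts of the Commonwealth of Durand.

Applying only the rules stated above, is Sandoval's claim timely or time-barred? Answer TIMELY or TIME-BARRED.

TIMELY

The cause of action accrued on 2010-07-10, the date of the act.
The untolled deadline — 3 years after 2010-07-10 — is 2013-07-10.
The period was tolled for 207 days by the plaintiff's legal incapacity (2012-09-07 to 2013-04-02), pushing the deadline to 2014-02-02.
Nothing else in the chronology tolls or restarts the period.
The 2013-12-02 filing precedes the 2014-02-02 deadline; the claim is timely.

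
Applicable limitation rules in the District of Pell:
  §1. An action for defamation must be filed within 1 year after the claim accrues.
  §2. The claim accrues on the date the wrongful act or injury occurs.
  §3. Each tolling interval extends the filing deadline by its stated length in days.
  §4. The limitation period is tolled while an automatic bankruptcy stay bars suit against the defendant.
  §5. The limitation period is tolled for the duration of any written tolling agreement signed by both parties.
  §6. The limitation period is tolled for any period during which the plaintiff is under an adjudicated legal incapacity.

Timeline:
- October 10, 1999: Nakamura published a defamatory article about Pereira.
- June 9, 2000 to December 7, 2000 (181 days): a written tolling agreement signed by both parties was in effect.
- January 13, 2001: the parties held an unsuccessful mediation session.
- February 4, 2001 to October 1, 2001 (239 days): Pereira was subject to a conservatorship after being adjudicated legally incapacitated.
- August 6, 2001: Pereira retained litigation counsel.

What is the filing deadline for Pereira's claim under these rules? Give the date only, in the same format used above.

December 4, 2001

The claim accrued on October 10, 1999, the date of the act.
1 year from October 10, 1999 is October 10, 2000.
The period was tolled for 181 days by the written tolling agreement (June 9, 2000 to December 7, 2000), pushing the deadline to April 9, 2001.
The plaintiff's legal incapacity from February 4, 2001 to October 1, 2001 tolled the period for 239 days, extending the deadline to December 4, 2001.
Nothing else in the chronology tolls or restarts the period.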